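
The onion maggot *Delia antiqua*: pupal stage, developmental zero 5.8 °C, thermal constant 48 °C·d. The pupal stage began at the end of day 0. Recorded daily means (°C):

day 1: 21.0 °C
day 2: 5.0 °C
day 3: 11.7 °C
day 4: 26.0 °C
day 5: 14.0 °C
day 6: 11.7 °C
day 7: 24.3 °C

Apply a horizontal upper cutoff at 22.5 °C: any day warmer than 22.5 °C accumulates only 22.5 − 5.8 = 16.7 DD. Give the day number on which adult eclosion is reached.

Daily DD above 5.8 °C (capped at 16.7): 15.2, 0.0, 5.9, 16.7, 8.2, 5.9, 16.7.
Cumulative: 15.2, 15.2, 21.1, 37.8, 46.0, 51.9, 68.6.
The total first reaches 48 DD on day 6.

day 6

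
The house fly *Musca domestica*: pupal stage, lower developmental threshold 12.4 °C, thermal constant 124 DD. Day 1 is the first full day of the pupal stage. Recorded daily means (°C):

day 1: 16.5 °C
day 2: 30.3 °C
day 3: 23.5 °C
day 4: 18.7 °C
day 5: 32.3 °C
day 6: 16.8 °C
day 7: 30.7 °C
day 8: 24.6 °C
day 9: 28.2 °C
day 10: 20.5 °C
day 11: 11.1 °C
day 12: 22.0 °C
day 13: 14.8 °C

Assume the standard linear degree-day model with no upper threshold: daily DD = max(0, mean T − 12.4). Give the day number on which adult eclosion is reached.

day 12

Daily DD above 12.4 °C: 4.1, 17.9, 11.1, 6.3, 19.9, 4.4, 18.3, 12.2, 15.8, 8.1, 0.0, 9.6, 2.4.
Cumulative: 4.1, 22.0, 33.1, 39.4, 59.3, 63.7, 82.0, 94.2, 110.0, 118.1, 118.1, 127.7, 130.1.
The total first reaches 124 DD on day 12.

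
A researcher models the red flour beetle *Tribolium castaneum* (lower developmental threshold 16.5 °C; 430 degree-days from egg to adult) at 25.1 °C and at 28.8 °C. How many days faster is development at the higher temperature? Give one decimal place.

15.0 days

At 25.1 °C: 430 / (25.1 − 16.5) = 430 / 8.6 = 50.000 d.
At 28.8 °C: 430 / (28.8 − 16.5) = 430 / 12.3 = 34.959 d.
Difference = |50.000 − 34.959| = 15.041 ≈ 15.0 days.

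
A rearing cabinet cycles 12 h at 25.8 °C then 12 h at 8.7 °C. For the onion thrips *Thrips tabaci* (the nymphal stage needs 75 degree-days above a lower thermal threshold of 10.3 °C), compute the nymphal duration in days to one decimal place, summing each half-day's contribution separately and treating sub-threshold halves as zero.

Day half: max(0, 25.8 − 10.3) × 0.5 = 15.5 × 0.5 = 7.75 DD.
Night half: max(0, 8.7 − 10.3) × 0.5 = 0.0 × 0.5 = 0.00 DD.
Per 24 h: 7.75 DD/day.
Duration = 75 / 7.75 = 9.677 ≈ 9.7 days.

9.7 days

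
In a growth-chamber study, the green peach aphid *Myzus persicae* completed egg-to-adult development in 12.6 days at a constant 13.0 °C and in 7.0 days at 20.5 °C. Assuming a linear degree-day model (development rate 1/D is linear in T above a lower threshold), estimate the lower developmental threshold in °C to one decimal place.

3.6 °C

Linear rate model ⇒ the product D·(T − T_b) is constant across temperatures.
12.6·(13.0 − T_b) = 7.0·(20.5 − T_b)
T_b = (12.6·13.0 − 7.0·20.5) / (12.6 − 7.0) = 20.30 / 5.6 = 3.625 °C ≈ 3.6 °C.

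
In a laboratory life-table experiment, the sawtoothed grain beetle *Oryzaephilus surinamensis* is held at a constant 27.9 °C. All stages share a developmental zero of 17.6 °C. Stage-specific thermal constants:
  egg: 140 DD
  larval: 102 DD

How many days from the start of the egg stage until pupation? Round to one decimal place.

Daily accumulation at 27.9 °C = 27.9 − 17.6 = 10.3 DD/day.
Total K = 140 + 102 = 242 DD.
Total duration = 242 / 10.3 = 23.495 ≈ 23.5 days.

23.5 days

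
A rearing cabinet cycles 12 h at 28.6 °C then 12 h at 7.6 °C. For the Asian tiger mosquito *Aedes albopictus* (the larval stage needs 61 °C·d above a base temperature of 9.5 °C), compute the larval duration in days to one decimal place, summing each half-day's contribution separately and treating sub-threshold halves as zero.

Day half: max(0, 28.6 − 9.5) × 0.5 = 19.1 × 0.5 = 9.55 DD.
Night half: max(0, 7.6 − 9.5) × 0.5 = 0.0 × 0.5 = 0.00 DD.
Per 24 h: 9.55 DD/day.
Duration = 61 / 9.55 = 6.387 ≈ 6.4 days.

6.4 days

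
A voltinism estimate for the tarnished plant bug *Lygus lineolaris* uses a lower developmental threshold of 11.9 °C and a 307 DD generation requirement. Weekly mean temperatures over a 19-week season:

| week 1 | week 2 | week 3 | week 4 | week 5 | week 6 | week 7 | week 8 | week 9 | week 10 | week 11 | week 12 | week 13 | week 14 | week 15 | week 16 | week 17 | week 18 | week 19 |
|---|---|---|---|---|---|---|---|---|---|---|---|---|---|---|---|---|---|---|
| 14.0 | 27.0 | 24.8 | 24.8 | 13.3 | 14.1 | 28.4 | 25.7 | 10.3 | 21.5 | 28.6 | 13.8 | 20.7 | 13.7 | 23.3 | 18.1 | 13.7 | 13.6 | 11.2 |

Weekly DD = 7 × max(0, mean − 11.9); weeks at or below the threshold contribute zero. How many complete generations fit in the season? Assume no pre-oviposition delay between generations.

Weekly DD (7 × max(0, T̄ − 11.9)): 14.7, 105.7, 90.3, 90.3, 9.8, 15.4, 115.5, 96.6, 0.0, 67.2, 116.9, 13.3, 61.6, 12.6, 79.8, 43.4, 12.6, 11.9, 0.0.
Season total = 957.6 DD.
Complete generations = ⌊957.6 / 307⌋ = 3.

3 generations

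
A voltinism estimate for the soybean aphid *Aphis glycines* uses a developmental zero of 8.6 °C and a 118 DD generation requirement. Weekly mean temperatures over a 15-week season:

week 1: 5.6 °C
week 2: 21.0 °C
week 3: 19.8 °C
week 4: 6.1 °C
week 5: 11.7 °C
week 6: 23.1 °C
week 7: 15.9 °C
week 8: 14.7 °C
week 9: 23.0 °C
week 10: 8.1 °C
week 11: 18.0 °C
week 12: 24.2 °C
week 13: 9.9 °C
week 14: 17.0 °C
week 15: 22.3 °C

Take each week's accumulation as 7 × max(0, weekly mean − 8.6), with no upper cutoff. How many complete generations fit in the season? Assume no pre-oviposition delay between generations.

Weekly DD (7 × max(0, T̄ − 8.6)): 0.0, 86.8, 78.4, 0.0, 21.7, 101.5, 51.1, 42.7, 100.8, 0.0, 65.8, 109.2, 9.1, 58.8, 95.9.
Season total = 821.8 DD.
Complete generations = ⌊821.8 / 118⌋ = 6.

6 generations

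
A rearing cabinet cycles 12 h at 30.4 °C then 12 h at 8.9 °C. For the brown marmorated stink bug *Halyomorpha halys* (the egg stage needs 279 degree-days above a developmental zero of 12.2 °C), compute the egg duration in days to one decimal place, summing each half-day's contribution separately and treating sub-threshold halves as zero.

Day half: max(0, 30.4 − 12.2) × 0.5 = 18.2 × 0.5 = 9.10 DD.
Night half: max(0, 8.9 − 12.2) × 0.5 = 0.0 × 0.5 = 0.00 DD.
Per 24 h: 9.10 DD/day.
Duration = 279 / 9.10 = 30.659 ≈ 30.7 days.

30.7 days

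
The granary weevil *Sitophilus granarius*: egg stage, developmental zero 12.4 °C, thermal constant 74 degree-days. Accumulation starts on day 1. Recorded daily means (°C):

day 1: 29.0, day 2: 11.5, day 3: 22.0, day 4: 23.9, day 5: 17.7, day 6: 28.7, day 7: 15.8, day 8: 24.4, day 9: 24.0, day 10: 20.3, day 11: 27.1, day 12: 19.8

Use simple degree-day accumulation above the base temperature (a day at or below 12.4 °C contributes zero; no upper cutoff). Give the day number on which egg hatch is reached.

day 8

Daily DD above 12.4 °C: 16.6, 0.0, 9.6, 11.5, 5.3, 16.3, 3.4, 12.0, 11.6, 7.9, 14.7, 7.4.
Cumulative: 16.6, 16.6, 26.2, 37.7, 43.0, 59.3, 62.7, 74.7, 86.3, 94.2, 108.9, 116.3.
The total first reaches 74 DD on day 8.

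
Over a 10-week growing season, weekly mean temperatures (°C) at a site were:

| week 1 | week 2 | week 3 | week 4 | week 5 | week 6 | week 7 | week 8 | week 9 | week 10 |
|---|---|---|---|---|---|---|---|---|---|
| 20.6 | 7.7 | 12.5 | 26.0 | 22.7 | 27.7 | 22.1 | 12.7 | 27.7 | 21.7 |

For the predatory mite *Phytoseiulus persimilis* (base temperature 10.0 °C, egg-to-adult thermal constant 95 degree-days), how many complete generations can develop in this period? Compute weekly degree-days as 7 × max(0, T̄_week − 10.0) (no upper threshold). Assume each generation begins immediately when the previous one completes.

7 generations

Weekly DD (7 × max(0, T̄ − 10.0)): 74.2, 0.0, 17.5, 112.0, 88.9, 123.9, 84.7, 18.9, 123.9, 81.9.
Season total = 725.9 DD.
Complete generations = ⌊725.9 / 95⌋ = 7.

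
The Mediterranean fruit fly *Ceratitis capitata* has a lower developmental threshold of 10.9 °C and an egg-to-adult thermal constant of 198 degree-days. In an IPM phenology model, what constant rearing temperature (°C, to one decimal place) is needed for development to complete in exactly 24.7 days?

18.9 °C

Required daily accumulation = 198 / 24.7 = 8.016 DD/day.
T = T_base + 8.016 = 10.9 + 8.016 = 18.916 ≈ 18.9 °C.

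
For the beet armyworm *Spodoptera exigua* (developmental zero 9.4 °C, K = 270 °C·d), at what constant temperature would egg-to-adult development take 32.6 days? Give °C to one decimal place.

17.7 °C

Required daily accumulation = 270 / 32.6 = 8.282 DD/day.
T = T_base + 8.282 = 9.4 + 8.282 = 17.682 ≈ 17.7 °C.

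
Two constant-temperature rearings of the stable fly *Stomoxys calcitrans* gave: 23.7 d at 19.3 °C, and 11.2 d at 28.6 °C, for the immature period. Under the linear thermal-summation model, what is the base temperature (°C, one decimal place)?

11.0 °C

Equal thermal constants: D₁(T₁ − T_b) = D₂(T₂ − T_b).
23.7·(19.3 − T_b) = 11.2·(28.6 − T_b)
T_b = (23.7·19.3 − 11.2·28.6) / (23.7 − 11.2) = 137.09 / 12.5 = 10.967 °C ≈ 11.0 °C.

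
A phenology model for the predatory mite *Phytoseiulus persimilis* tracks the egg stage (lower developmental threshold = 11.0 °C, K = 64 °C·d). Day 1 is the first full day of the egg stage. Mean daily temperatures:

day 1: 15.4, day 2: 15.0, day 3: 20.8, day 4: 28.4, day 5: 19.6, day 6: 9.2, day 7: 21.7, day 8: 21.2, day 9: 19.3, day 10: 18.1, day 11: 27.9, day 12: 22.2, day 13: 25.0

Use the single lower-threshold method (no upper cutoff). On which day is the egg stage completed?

Daily DD above 11.0 °C: 4.4, 4.0, 9.8, 17.4, 8.6, 0.0, 10.7, 10.2, 8.3, 7.1, 16.9, 11.2, 14.0.
Cumulative: 4.4, 8.4, 18.2, 35.6, 44.2, 44.2, 54.9, 65.1, 73.4, 80.5, 97.4, 108.6, 122.6.
The total first reaches 64 DD on day 8.

day 8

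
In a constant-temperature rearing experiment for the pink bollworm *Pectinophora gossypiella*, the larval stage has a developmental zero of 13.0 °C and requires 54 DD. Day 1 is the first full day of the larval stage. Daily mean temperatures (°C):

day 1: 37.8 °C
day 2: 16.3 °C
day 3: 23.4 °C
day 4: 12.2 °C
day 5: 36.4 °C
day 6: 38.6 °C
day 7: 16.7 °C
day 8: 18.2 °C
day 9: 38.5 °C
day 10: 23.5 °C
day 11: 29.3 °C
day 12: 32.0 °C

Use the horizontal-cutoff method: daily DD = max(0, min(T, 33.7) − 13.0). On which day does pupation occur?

Daily DD above 13.0 °C (capped at 20.7): 20.7, 3.3, 10.4, 0.0, 20.7, 20.7, 3.7, 5.2, 20.7, 10.5, 16.3, 19.0.
Cumulative: 20.7, 24.0, 34.4, 34.4, 55.1, 75.8, 79.5, 84.7, 105.4, 115.9, 132.2, 151.2.
The total first reaches 54 DD on day 5.

day 5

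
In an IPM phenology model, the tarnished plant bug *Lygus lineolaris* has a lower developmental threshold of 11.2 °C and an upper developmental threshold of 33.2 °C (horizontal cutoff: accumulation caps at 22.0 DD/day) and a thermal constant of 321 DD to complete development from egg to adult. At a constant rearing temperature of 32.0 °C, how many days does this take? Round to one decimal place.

15.4 days

Daily accumulation = 32.0 − 11.2 = 20.8 DD/day.
Duration = 321 / 20.8 = 15.433 ≈ 15.4 days.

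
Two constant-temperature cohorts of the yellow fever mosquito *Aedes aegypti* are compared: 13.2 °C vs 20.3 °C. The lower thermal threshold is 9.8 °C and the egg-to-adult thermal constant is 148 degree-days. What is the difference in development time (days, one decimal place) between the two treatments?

At 13.2 °C: 148 / (13.2 − 9.8) = 148 / 3.4 = 43.529 d.
At 20.3 °C: 148 / (20.3 − 9.8) = 148 / 10.5 = 14.095 d.
Difference = |43.529 − 14.095| = 29.434 ≈ 29.4 days.

29.4 days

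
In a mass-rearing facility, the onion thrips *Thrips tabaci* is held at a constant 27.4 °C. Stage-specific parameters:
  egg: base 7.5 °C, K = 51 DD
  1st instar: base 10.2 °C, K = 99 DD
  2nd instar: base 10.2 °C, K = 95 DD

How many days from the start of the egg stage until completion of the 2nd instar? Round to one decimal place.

egg: 51 / (27.4 − 7.5) = 51 / 19.9 = 2.563 d.
1st instar: 99 / (27.4 − 10.2) = 99 / 17.2 = 5.756 d.
2nd instar: 95 / (27.4 − 10.2) = 95 / 17.2 = 5.523 d.
Sum = 13.842 ≈ 13.8 days.

13.8 days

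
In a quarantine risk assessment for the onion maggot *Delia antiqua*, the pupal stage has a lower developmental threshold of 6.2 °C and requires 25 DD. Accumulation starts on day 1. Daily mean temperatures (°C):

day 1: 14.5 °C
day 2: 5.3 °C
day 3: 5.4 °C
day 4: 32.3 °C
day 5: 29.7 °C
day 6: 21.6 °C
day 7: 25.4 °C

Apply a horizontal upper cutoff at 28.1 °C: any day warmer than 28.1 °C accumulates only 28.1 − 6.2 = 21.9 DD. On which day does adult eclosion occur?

Daily DD above 6.2 °C (capped at 21.9): 8.3, 0.0, 0.0, 21.9, 21.9, 15.4, 19.2.
Cumulative: 8.3, 8.3, 8.3, 30.2, 52.1, 67.5, 86.7.
The total first reaches 25 DD on day 4.

day 4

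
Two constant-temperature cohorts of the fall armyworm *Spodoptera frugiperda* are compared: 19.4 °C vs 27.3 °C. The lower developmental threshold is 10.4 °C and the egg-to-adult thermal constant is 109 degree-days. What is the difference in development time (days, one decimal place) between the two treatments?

5.7 days

At 19.4 °C: 109 / (19.4 − 10.4) = 109 / 9.0 = 12.111 d.
At 27.3 °C: 109 / (27.3 − 10.4) = 109 / 16.9 = 6.450 d.
Difference = |12.111 − 6.450| = 5.661 ≈ 5.7 days.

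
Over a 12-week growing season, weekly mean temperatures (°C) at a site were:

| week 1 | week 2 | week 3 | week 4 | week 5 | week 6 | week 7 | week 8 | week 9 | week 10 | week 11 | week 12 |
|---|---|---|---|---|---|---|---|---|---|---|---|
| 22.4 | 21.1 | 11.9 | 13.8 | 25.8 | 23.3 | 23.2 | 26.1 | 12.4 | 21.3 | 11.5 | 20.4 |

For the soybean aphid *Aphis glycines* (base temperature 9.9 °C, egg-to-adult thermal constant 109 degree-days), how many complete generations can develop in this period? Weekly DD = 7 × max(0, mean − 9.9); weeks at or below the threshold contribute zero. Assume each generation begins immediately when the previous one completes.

7 generations

Weekly DD (7 × max(0, T̄ − 9.9)): 87.5, 78.4, 14.0, 27.3, 111.3, 93.8, 93.1, 113.4, 17.5, 79.8, 11.2, 73.5.
Season total = 800.8 DD.
Complete generations = ⌊800.8 / 109⌋ = 7.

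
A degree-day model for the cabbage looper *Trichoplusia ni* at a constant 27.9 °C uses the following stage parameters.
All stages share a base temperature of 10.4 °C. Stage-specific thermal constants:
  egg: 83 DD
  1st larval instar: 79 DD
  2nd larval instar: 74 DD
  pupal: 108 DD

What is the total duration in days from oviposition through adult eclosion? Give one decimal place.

19.7 days

Daily accumulation at 27.9 °C = 27.9 − 10.4 = 17.5 DD/day.
Total K = 83 + 79 + 74 + 108 = 344 DD.
Total duration = 344 / 17.5 = 19.657 ≈ 19.7 days.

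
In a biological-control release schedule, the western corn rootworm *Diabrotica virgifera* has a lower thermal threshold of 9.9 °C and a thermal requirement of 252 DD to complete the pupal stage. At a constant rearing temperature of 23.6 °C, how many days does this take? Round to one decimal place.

18.4 days

Daily accumulation = 23.6 − 9.9 = 13.7 DD/day.
Duration = 252 / 13.7 = 18.394 ≈ 18.4 days.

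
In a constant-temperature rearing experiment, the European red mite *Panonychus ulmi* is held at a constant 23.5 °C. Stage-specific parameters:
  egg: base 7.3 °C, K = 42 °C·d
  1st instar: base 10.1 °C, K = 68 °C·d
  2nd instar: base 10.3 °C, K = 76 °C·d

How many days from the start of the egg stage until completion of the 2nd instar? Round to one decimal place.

13.4 days

egg: 42 / (23.5 − 7.3) = 42 / 16.2 = 2.593 d.
1st instar: 68 / (23.5 − 10.1) = 68 / 13.4 = 5.075 d.
2nd instar: 76 / (23.5 − 10.3) = 76 / 13.2 = 5.758 d.
Sum = 13.425 ≈ 13.4 days.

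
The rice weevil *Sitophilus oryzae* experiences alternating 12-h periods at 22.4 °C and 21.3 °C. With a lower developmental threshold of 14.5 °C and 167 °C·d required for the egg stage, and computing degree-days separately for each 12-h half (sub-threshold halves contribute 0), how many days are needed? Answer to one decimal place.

22.7 days

Day half: max(0, 22.4 − 14.5) × 0.5 = 7.9 × 0.5 = 3.95 DD.
Night half: max(0, 21.3 − 14.5) × 0.5 = 6.8 × 0.5 = 3.40 DD.
Per 24 h: 7.35 DD/day.
Duration = 167 / 7.35 = 22.721 ≈ 22.7 days.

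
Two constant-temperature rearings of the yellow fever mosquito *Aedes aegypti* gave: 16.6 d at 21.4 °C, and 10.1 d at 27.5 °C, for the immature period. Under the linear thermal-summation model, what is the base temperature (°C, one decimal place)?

Under the model K = D·(T − T_b), so D₁·(T₁ − T_b) = D₂·(T₂ − T_b).
16.6·(21.4 − T_b) = 10.1·(27.5 − T_b)
T_b = (16.6·21.4 − 10.1·27.5) / (16.6 − 10.1) = 77.49 / 6.5 = 11.922 °C ≈ 11.9 °C.

11.9 °C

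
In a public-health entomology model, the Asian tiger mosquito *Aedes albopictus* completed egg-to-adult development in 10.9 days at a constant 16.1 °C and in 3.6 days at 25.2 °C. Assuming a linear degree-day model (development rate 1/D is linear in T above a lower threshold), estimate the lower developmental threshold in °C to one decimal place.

11.6 °C

Under the model K = D·(T − T_b), so D₁·(T₁ − T_b) = D₂·(T₂ − T_b).
10.9·(16.1 − T_b) = 3.6·(25.2 − T_b)
T_b = (10.9·16.1 − 3.6·25.2) / (10.9 − 3.6) = 84.77 / 7.3 = 11.612 °C ≈ 11.6 °C.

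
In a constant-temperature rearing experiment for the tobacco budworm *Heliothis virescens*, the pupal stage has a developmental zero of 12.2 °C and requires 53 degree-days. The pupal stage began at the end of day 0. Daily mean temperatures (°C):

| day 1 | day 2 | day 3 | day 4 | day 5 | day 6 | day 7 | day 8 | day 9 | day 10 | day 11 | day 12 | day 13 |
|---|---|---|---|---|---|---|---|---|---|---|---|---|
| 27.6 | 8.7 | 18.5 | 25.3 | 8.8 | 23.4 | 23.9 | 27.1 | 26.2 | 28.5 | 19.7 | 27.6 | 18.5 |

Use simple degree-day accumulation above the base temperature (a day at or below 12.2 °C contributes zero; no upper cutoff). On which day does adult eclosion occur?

day 7

Daily DD above 12.2 °C: 15.4, 0.0, 6.3, 13.1, 0.0, 11.2, 11.7, 14.9, 14.0, 16.3, 7.5, 15.4, 6.3.
Cumulative: 15.4, 15.4, 21.7, 34.8, 34.8, 46.0, 57.7, 72.6, 86.6, 102.9, 110.4, 125.8, 132.1.
The total first reaches 53 DD on day 7.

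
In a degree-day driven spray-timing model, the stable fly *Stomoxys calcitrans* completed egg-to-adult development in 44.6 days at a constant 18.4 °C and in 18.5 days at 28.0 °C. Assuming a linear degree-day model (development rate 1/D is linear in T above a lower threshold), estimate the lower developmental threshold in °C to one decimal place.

Equal thermal constants: D₁(T₁ − T_b) = D₂(T₂ − T_b).
44.6·(18.4 − T_b) = 18.5·(28.0 − T_b)
T_b = (44.6·18.4 − 18.5·28.0) / (44.6 − 18.5) = 302.64 / 26.1 = 11.595 °C ≈ 11.6 °C.

11.6 °C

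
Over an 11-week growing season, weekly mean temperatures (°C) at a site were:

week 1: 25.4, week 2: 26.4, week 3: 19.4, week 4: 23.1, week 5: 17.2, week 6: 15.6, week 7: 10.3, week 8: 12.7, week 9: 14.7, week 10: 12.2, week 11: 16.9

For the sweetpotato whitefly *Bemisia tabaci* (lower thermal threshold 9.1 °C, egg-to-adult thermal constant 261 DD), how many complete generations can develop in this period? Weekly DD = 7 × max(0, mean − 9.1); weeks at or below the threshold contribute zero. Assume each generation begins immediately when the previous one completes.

Weekly DD (7 × max(0, T̄ − 9.1)): 114.1, 121.1, 72.1, 98.0, 56.7, 45.5, 8.4, 25.2, 39.2, 21.7, 54.6.
Season total = 656.6 DD.
Complete generations = ⌊656.6 / 261⌋ = 2.

2 generations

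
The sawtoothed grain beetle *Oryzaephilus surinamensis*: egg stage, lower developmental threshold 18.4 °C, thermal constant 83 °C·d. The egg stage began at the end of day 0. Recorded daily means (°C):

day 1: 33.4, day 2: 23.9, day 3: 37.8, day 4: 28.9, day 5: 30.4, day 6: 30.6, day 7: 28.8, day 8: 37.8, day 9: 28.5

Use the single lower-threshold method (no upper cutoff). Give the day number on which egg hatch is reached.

day 7

Daily DD above 18.4 °C: 15.0, 5.5, 19.4, 10.5, 12.0, 12.2, 10.4, 19.4, 10.1.
Cumulative: 15.0, 20.5, 39.9, 50.4, 62.4, 74.6, 85.0, 104.4, 114.5.
The total first reaches 83 DD on day 7.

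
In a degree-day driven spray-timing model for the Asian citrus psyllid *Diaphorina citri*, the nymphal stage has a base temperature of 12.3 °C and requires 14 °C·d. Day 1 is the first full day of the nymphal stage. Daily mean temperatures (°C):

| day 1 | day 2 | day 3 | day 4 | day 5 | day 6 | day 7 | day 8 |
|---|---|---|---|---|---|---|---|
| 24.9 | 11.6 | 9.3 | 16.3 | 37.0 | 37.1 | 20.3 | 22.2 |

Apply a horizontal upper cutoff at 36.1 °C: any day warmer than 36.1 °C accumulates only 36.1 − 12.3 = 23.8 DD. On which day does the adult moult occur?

day 4

Daily DD above 12.3 °C (capped at 23.8): 12.6, 0.0, 0.0, 4.0, 23.8, 23.8, 8.0, 9.9.
Cumulative: 12.6, 12.6, 12.6, 16.6, 40.4, 64.2, 72.2, 82.1.
The total first reaches 14 DD on day 4.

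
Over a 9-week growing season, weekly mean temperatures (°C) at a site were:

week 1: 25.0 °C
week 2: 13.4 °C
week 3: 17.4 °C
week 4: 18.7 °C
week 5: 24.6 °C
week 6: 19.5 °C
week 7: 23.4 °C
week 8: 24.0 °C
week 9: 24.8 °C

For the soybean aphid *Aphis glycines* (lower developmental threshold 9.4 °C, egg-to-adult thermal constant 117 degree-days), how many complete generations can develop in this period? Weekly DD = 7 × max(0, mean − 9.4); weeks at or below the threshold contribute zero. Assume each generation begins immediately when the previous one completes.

6 generations

Weekly DD (7 × max(0, T̄ − 9.4)): 109.2, 28.0, 56.0, 65.1, 106.4, 70.7, 98.0, 102.2, 107.8.
Season total = 743.4 DD.
Complete generations = ⌊743.4 / 117⌋ = 6.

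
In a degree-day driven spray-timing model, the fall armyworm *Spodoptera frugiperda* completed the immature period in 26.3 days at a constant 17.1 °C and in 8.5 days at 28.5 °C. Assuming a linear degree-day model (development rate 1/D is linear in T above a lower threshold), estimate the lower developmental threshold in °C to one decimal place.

Equal thermal constants: D₁(T₁ − T_b) = D₂(T₂ − T_b).
26.3·(17.1 − T_b) = 8.5·(28.5 − T_b)
T_b = (26.3·17.1 − 8.5·28.5) / (26.3 − 8.5) = 207.48 / 17.8 = 11.656 °C ≈ 11.7 °C.

11.7 °C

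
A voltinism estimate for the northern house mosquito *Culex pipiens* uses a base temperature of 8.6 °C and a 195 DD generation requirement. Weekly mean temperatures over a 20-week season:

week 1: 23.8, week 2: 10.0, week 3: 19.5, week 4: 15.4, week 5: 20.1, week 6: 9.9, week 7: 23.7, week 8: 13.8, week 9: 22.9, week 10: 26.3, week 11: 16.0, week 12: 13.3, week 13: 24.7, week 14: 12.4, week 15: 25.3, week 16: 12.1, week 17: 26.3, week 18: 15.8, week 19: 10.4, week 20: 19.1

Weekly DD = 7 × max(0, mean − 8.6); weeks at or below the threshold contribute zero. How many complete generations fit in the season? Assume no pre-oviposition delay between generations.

6 generations

Weekly DD (7 × max(0, T̄ − 8.6)): 106.4, 9.8, 76.3, 47.6, 80.5, 9.1, 105.7, 36.4, 100.1, 123.9, 51.8, 32.9, 112.7, 26.6, 116.9, 24.5, 123.9, 50.4, 12.6, 73.5.
Season total = 1321.6 DD.
Complete generations = ⌊1321.6 / 195⌋ = 6.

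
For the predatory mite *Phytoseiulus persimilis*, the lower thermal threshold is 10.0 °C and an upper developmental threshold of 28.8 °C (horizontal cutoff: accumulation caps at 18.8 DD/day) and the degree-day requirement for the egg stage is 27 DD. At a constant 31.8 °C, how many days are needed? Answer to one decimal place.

Temperature 31.8 °C exceeds the upper threshold, so daily accumulation caps at 28.8 − 10.0 = 18.8 DD/day.
Duration = 27 / 18.8 = 1.436 ≈ 1.4 days.

1.4 days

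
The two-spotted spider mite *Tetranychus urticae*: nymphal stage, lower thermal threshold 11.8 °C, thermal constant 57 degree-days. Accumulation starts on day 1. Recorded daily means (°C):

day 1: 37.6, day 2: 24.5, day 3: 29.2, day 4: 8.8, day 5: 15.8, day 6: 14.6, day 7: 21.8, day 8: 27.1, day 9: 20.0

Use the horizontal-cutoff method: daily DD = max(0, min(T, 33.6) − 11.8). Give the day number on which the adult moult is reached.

day 6

Daily DD above 11.8 °C (capped at 21.8): 21.8, 12.7, 17.4, 0.0, 4.0, 2.8, 10.0, 15.3, 8.2.
Cumulative: 21.8, 34.5, 51.9, 51.9, 55.9, 58.7, 68.7, 84.0, 92.2.
The total first reaches 57 DD on day 6.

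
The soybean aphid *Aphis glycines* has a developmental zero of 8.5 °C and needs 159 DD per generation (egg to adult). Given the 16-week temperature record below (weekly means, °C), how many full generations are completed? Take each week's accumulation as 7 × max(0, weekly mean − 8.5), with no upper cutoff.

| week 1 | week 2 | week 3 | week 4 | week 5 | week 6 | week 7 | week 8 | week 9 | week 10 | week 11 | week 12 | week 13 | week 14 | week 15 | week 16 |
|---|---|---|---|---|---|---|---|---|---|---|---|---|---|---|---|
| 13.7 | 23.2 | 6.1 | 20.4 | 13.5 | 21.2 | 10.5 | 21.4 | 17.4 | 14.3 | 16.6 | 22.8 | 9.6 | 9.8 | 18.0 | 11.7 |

Weekly DD (7 × max(0, T̄ − 8.5)): 36.4, 102.9, 0.0, 83.3, 35.0, 88.9, 14.0, 90.3, 62.3, 40.6, 56.7, 100.1, 7.7, 9.1, 66.5, 22.4.
Season total = 816.2 DD.
Complete generations = ⌊816.2 / 159⌋ = 5.

5 generations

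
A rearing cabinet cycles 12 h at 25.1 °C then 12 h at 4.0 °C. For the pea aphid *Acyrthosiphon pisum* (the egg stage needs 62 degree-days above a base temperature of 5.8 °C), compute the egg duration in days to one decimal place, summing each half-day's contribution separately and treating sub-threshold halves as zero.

Day half: max(0, 25.1 − 5.8) × 0.5 = 19.3 × 0.5 = 9.65 DD.
Night half: max(0, 4.0 − 5.8) × 0.5 = 0.0 × 0.5 = 0.00 DD.
Per 24 h: 9.65 DD/day.
Duration = 62 / 9.65 = 6.425 ≈ 6.4 days.

6.4 days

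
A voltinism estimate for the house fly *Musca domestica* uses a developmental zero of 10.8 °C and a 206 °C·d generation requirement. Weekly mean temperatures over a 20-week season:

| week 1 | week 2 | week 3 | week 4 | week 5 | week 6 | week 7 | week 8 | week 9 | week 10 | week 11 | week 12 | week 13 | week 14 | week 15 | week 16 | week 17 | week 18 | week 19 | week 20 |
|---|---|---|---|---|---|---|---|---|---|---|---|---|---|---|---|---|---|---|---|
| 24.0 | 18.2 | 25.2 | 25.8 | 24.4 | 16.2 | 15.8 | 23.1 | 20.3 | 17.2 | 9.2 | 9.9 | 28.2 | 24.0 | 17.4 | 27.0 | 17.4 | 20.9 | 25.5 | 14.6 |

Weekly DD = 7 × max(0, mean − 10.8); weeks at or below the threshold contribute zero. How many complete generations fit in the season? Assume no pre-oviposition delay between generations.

Weekly DD (7 × max(0, T̄ − 10.8)): 92.4, 51.8, 100.8, 105.0, 95.2, 37.8, 35.0, 86.1, 66.5, 44.8, 0.0, 0.0, 121.8, 92.4, 46.2, 113.4, 46.2, 70.7, 102.9, 26.6.
Season total = 1335.6 DD.
Complete generations = ⌊1335.6 / 206⌋ = 6.

6 generations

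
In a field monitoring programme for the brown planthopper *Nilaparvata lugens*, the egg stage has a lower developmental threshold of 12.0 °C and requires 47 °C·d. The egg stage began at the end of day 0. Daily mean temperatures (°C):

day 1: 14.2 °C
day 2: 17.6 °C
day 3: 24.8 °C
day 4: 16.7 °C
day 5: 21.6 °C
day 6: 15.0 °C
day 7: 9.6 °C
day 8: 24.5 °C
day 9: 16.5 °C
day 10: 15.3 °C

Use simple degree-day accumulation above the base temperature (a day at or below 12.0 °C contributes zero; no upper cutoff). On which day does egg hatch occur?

day 8

Daily DD above 12.0 °C: 2.2, 5.6, 12.8, 4.7, 9.6, 3.0, 0.0, 12.5, 4.5, 3.3.
Cumulative: 2.2, 7.8, 20.6, 25.3, 34.9, 37.9, 37.9, 50.4, 54.9, 58.2.
The total first reaches 47 DD on day 8.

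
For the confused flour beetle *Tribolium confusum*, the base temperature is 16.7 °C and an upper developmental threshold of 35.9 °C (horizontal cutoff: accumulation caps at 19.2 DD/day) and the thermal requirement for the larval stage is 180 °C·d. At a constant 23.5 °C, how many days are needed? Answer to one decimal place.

Daily accumulation = 23.5 − 16.7 = 6.8 DD/day.
Duration = 180 / 6.8 = 26.471 ≈ 26.5 days.

26.5 days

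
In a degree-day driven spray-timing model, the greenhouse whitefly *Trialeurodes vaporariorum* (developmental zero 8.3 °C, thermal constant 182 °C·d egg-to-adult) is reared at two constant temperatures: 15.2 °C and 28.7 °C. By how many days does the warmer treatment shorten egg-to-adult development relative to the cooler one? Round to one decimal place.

At 15.2 °C: 182 / (15.2 − 8.3) = 182 / 6.9 = 26.377 d.
At 28.7 °C: 182 / (28.7 − 8.3) = 182 / 20.4 = 8.922 d.
Difference = |26.377 − 8.922| = 17.455 ≈ 17.5 days.

17.5 days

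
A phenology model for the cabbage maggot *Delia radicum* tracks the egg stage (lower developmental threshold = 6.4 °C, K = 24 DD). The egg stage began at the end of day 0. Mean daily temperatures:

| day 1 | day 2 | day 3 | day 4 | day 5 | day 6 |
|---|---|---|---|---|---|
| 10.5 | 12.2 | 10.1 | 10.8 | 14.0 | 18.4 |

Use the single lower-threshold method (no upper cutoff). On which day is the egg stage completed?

Daily DD above 6.4 °C: 4.1, 5.8, 3.7, 4.4, 7.6, 12.0.
Cumulative: 4.1, 9.9, 13.6, 18.0, 25.6, 37.6.
The total first reaches 24 DD on day 5.

day 5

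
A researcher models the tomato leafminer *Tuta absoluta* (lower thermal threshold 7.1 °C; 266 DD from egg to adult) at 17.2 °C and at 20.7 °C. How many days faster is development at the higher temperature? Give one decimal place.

At 17.2 °C: 266 / (17.2 − 7.1) = 266 / 10.1 = 26.337 d.
At 20.7 °C: 266 / (20.7 − 7.1) = 266 / 13.6 = 19.559 d.
Difference = |26.337 − 19.559| = 6.778 ≈ 6.8 days.

6.8 days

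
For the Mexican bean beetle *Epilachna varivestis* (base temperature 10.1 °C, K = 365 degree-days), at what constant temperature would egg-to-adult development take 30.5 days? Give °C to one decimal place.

22.1 °C

Required daily accumulation = 365 / 30.5 = 11.967 DD/day.
T = T_base + 11.967 = 10.1 + 11.967 = 22.067 ≈ 22.1 °C.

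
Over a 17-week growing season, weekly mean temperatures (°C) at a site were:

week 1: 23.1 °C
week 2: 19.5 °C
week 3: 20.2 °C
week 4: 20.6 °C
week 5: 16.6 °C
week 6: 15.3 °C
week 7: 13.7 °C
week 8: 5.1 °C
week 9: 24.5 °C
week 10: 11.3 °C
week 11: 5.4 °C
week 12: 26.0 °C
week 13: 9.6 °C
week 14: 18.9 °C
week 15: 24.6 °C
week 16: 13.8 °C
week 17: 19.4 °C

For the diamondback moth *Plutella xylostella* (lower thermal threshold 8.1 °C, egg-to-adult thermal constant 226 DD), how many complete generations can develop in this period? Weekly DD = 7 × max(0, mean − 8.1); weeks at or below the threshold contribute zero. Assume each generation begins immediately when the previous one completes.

4 generations

Weekly DD (7 × max(0, T̄ − 8.1)): 105.0, 79.8, 84.7, 87.5, 59.5, 50.4, 39.2, 0.0, 114.8, 22.4, 0.0, 125.3, 10.5, 75.6, 115.5, 39.9, 79.1.
Season total = 1089.2 DD.
Complete generations = ⌊1089.2 / 226⌋ = 4.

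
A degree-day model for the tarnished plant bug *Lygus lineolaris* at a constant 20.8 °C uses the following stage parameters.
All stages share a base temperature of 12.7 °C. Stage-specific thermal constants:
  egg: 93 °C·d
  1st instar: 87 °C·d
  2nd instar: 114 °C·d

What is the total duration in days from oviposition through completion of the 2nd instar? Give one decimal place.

36.3 days

Daily accumulation at 20.8 °C = 20.8 − 12.7 = 8.1 DD/day.
Total K = 93 + 87 + 114 = 294 DD.
Total duration = 294 / 8.1 = 36.296 ≈ 36.3 days.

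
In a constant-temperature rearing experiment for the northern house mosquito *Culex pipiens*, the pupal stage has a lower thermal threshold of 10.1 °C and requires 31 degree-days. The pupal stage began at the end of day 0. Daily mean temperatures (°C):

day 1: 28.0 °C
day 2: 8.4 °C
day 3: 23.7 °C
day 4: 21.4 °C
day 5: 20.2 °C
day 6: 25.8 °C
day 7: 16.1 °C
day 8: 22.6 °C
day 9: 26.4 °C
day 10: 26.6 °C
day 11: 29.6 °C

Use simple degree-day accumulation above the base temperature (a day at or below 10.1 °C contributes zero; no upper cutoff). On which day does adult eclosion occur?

Daily DD above 10.1 °C: 17.9, 0.0, 13.6, 11.3, 10.1, 15.7, 6.0, 12.5, 16.3, 16.5, 19.5.
Cumulative: 17.9, 17.9, 31.5, 42.8, 52.9, 68.6, 74.6, 87.1, 103.4, 119.9, 139.4.
The total first reaches 31 DD on day 3.

day 3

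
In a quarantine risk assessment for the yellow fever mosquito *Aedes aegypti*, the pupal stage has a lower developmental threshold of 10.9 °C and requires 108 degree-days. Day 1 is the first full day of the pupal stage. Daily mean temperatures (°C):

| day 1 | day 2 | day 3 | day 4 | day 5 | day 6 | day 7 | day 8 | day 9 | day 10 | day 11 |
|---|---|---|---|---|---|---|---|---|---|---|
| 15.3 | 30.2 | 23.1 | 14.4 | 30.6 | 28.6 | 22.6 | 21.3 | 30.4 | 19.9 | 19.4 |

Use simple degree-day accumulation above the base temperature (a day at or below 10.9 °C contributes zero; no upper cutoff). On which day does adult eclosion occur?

Daily DD above 10.9 °C: 4.4, 19.3, 12.2, 3.5, 19.7, 17.7, 11.7, 10.4, 19.5, 9.0, 8.5.
Cumulative: 4.4, 23.7, 35.9, 39.4, 59.1, 76.8, 88.5, 98.9, 118.4, 127.4, 135.9.
The total first reaches 108 DD on day 9.

day 9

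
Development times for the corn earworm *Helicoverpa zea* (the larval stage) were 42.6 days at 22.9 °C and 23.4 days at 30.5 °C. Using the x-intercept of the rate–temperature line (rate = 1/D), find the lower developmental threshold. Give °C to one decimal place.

13.6 °C

Linear rate model ⇒ the product D·(T − T_b) is constant across temperatures.
42.6·(22.9 − T_b) = 23.4·(30.5 − T_b)
T_b = (42.6·22.9 − 23.4·30.5) / (42.6 − 23.4) = 261.84 / 19.2 = 13.637 °C ≈ 13.6 °C.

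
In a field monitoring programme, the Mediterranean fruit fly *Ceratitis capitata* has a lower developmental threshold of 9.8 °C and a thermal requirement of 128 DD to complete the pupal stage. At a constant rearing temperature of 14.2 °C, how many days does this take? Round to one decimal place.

Daily accumulation = 14.2 − 9.8 = 4.4 DD/day.
Duration = 128 / 4.4 = 29.091 ≈ 29.1 days.

29.1 days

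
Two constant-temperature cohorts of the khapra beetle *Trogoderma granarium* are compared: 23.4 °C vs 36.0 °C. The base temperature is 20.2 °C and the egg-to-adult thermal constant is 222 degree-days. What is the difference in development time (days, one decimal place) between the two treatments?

At 23.4 °C: 222 / (23.4 − 20.2) = 222 / 3.2 = 69.375 d.
At 36.0 °C: 222 / (36.0 − 20.2) = 222 / 15.8 = 14.051 d.
Difference = |69.375 − 14.051| = 55.324 ≈ 55.3 days.

55.3 days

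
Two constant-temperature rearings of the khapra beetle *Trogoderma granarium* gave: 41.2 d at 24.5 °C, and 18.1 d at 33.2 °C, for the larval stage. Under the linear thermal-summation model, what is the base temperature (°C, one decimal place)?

Under the model K = D·(T − T_b), so D₁·(T₁ − T_b) = D₂·(T₂ − T_b).
41.2·(24.5 − T_b) = 18.1·(33.2 − T_b)
T_b = (41.2·24.5 − 18.1·33.2) / (41.2 − 18.1) = 408.48 / 23.1 = 17.683 °C ≈ 17.7 °C.

17.7 °C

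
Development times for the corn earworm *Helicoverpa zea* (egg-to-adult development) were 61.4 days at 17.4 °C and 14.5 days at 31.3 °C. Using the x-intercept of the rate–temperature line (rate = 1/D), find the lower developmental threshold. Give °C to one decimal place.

Linear rate model ⇒ the product D·(T − T_b) is constant across temperatures.
61.4·(17.4 − T_b) = 14.5·(31.3 − T_b)
T_b = (61.4·17.4 − 14.5·31.3) / (61.4 − 14.5) = 614.51 / 46.9 = 13.103 °C ≈ 13.1 °C.

13.1 °C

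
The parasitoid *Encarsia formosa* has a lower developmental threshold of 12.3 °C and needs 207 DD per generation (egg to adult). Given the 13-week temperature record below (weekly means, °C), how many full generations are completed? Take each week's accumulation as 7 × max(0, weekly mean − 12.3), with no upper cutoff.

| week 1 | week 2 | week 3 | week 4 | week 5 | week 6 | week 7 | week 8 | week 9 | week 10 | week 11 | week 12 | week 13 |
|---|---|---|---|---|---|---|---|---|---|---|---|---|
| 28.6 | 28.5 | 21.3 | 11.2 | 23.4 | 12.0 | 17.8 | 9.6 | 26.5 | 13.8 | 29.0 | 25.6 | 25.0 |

Weekly DD (7 × max(0, T̄ − 12.3)): 114.1, 113.4, 63.0, 0.0, 77.7, 0.0, 38.5, 0.0, 99.4, 10.5, 116.9, 93.1, 88.9.
Season total = 815.5 DD.
Complete generations = ⌊815.5 / 207⌋ = 3.

3 generations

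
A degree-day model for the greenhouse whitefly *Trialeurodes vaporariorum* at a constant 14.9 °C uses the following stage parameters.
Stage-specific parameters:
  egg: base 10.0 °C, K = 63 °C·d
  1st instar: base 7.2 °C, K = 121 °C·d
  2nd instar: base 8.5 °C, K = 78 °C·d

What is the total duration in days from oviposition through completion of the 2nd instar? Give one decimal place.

egg: 63 / (14.9 − 10.0) = 63 / 4.9 = 12.857 d.
1st instar: 121 / (14.9 − 7.2) = 121 / 7.7 = 15.714 d.
2nd instar: 78 / (14.9 − 8.5) = 78 / 6.4 = 12.188 d.
Sum = 40.759 ≈ 40.8 days.

40.8 days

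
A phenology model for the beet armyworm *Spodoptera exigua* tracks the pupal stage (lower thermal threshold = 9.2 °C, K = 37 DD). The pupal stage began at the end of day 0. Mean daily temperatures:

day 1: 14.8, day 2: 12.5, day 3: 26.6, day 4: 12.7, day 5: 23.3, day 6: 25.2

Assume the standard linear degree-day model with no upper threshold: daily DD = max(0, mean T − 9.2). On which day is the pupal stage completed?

day 5

Daily DD above 9.2 °C: 5.6, 3.3, 17.4, 3.5, 14.1, 16.0.
Cumulative: 5.6, 8.9, 26.3, 29.8, 43.9, 59.9.
The total first reaches 37 DD on day 5.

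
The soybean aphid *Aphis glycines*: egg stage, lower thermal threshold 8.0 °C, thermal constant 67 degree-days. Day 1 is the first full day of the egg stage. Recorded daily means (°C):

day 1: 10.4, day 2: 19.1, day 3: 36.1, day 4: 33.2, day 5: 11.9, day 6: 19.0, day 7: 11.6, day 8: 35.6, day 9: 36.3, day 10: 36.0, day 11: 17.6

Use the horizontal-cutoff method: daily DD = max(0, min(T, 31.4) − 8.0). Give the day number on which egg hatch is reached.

day 6

Daily DD above 8.0 °C (capped at 23.4): 2.4, 11.1, 23.4, 23.4, 3.9, 11.0, 3.6, 23.4, 23.4, 23.4, 9.6.
Cumulative: 2.4, 13.5, 36.9, 60.3, 64.2, 75.2, 78.8, 102.2, 125.6, 149.0, 158.6.
The total first reaches 67 DD on day 6.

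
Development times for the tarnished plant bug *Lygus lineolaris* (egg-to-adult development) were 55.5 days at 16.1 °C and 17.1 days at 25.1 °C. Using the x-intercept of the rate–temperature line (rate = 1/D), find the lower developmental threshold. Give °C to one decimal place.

Under the model K = D·(T − T_b), so D₁·(T₁ − T_b) = D₂·(T₂ − T_b).
55.5·(16.1 − T_b) = 17.1·(25.1 − T_b)
T_b = (55.5·16.1 − 17.1·25.1) / (55.5 − 17.1) = 464.34 / 38.4 = 12.092 °C ≈ 12.1 °C.

12.1 °C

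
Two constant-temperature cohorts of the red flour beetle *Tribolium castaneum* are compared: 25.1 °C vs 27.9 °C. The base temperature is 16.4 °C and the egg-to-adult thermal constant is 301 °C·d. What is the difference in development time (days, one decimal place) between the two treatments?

8.4 days

At 25.1 °C: 301 / (25.1 − 16.4) = 301 / 8.7 = 34.598 d.
At 27.9 °C: 301 / (27.9 − 16.4) = 301 / 11.5 = 26.174 d.
Difference = |34.598 − 26.174| = 8.424 ≈ 8.4 days.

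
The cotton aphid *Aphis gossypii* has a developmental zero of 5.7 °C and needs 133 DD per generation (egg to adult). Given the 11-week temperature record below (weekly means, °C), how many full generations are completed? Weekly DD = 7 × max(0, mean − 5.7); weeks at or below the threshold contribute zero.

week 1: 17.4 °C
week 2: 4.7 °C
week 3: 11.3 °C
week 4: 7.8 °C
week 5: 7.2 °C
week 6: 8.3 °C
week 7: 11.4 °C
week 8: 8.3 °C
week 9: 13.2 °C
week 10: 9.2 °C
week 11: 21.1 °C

3 generations

Weekly DD (7 × max(0, T̄ − 5.7)): 81.9, 0.0, 39.2, 14.7, 10.5, 18.2, 39.9, 18.2, 52.5, 24.5, 107.8.
Season total = 407.4 DD.
Complete generations = ⌊407.4 / 133⌋ = 3.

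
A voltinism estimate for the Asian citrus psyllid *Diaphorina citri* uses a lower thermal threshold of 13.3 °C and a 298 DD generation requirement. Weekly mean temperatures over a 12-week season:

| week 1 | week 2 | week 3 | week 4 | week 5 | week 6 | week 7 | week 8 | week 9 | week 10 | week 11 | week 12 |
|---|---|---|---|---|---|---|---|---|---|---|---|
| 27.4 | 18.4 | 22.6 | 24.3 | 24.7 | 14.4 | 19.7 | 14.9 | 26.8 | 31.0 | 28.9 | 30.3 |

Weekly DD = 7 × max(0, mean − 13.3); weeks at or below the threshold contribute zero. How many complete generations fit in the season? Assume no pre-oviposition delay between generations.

2 generations

Weekly DD (7 × max(0, T̄ − 13.3)): 98.7, 35.7, 65.1, 77.0, 79.8, 7.7, 44.8, 11.2, 94.5, 123.9, 109.2, 119.0.
Season total = 866.6 DD.
Complete generations = ⌊866.6 / 298⌋ = 2.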